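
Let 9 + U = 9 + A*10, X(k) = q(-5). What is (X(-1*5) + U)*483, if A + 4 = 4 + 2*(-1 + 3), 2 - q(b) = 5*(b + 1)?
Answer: 29946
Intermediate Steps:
q(b) = -3 - 5*b (q(b) = 2 - 5*(b + 1) = 2 - 5*(1 + b) = 2 - (5 + 5*b) = 2 + (-5 - 5*b) = -3 - 5*b)
X(k) = 22 (X(k) = -3 - 5*(-5) = -3 + 25 = 22)
A = 4 (A = -4 + (4 + 2*(-1 + 3)) = -4 + (4 + 2*2) = -4 + (4 + 4) = -4 + 8 = 4)
U = 40 (U = -9 + (9 + 4*10) = -9 + (9 + 40) = -9 + 49 = 40)
(X(-1*5) + U)*483 = (22 + 40)*483 = 62*483 = 29946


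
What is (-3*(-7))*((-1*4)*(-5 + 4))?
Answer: 84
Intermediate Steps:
(-3*(-7))*((-1*4)*(-5 + 4)) = 21*(-4*(-1)) = 21*4 = 84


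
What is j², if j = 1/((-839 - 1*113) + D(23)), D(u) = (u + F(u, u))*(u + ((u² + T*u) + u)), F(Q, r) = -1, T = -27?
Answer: 1/3857296 ≈ 2.5925e-7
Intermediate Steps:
D(u) = (-1 + u)*(u² - 25*u) (D(u) = (u - 1)*(u + ((u² - 27*u) + u)) = (-1 + u)*(u + (u² - 26*u)) = (-1 + u)*(u² - 25*u))
j = -1/1964 (j = 1/((-839 - 1*113) + 23*(25 + 23² - 26*23)) = 1/((-839 - 113) + 23*(25 + 529 - 598)) = 1/(-952 + 23*(-44)) = 1/(-952 - 1012) = 1/(-1964) = -1/1964 ≈ -0.00050917)
j² = (-1/1964)² = 1/3857296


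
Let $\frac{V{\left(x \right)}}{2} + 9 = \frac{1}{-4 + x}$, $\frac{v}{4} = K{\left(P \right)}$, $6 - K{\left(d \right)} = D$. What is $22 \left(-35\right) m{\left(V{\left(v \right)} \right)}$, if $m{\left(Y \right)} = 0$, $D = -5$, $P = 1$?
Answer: $0$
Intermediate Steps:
$K{\left(d \right)} = 11$ ($K{\left(d \right)} = 6 - -5 = 6 + 5 = 11$)
$v = 44$ ($v = 4 \cdot 11 = 44$)
$V{\left(x \right)} = -18 + \frac{2}{-4 + x}$
$22 \left(-35\right) m{\left(V{\left(v \right)} \right)} = 22 \left(-35\right) 0 = \left(-770\right) 0 = 0$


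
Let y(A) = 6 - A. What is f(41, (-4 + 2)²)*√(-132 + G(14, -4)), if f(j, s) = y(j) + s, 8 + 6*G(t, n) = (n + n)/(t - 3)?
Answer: -62*I*√4037/11 ≈ -358.12*I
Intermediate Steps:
G(t, n) = -4/3 + n/(3*(-3 + t)) (G(t, n) = -4/3 + ((n + n)/(t - 3))/6 = -4/3 + ((2*n)/(-3 + t))/6 = -4/3 + (2*n/(-3 + t))/6 = -4/3 + n/(3*(-3 + t)))
f(j, s) = 6 + s - j (f(j, s) = (6 - j) + s = 6 + s - j)
f(41, (-4 + 2)²)*√(-132 + G(14, -4)) = (6 + (-4 + 2)² - 1*41)*√(-132 + (12 - 4 - 4*14)/(3*(-3 + 14))) = (6 + (-2)² - 41)*√(-132 + (⅓)*(12 - 4 - 56)/11) = (6 + 4 - 41)*√(-132 + (⅓)*(1/11)*(-48)) = -31*√(-132 - 16/11) = -62*I*√4037/11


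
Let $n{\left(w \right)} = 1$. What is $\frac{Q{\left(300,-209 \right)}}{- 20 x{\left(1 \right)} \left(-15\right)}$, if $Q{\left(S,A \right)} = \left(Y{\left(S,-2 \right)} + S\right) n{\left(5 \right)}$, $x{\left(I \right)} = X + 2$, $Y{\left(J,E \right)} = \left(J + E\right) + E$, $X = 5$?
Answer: $\frac{149}{525} \approx 0.28381$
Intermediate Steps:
$Y{\left(J,E \right)} = J + 2 E$ ($Y{\left(J,E \right)} = \left(E + J\right) + E = J + 2 E$)
$x{\left(I \right)} = 7$ ($x{\left(I \right)} = 5 + 2 = 7$)
$Q{\left(S,A \right)} = -4 + 2 S$ ($Q{\left(S,A \right)} = \left(\left(S + 2 \left(-2\right)\right) + S\right) 1 = \left(\left(S - 4\right) + S\right) 1 = \left(\left(-4 + S\right) + S\right) 1 = \left(-4 + 2 S\right) 1 = -4 + 2 S$)
$\frac{Q{\left(300,-209 \right)}}{- 20 x{\left(1 \right)} \left(-15\right)} = \frac{-4 + 2 \cdot 300}{\left(-20\right) 7 \left(-15\right)} = \frac{-4 + 600}{\left(-140\right) \left(-15\right)} = \frac{596}{2100} = 596 \cdot \frac{1}{2100} = \frac{149}{525}$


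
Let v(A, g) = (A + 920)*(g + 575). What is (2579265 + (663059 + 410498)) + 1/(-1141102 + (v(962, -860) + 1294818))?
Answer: 1397766949587/382654 ≈ 3.6528e+6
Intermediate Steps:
v(A, g) = (575 + g)*(920 + A) (v(A, g) = (920 + A)*(575 + g) = (575 + g)*(920 + A))
(2579265 + (663059 + 410498)) + 1/(-1141102 + (v(962, -860) + 1294818)) = (2579265 + (663059 + 410498)) + 1/(-1141102 + ((529000 + 575*962 + 920*(-860) + 962*(-860)) + 1294818)) = (2579265 + 1073557) + 1/(-1141102 + ((529000 + 553150 - 791200 - 827320) + 1294818)) = 3652822 + 1/(-1141102 + (-536370 + 1294818)) = 3652822 + 1/(-1141102 + 758448) = 3652822 + 1/(-382654) = 3652822 - 1/382654 = 1397766949587/382654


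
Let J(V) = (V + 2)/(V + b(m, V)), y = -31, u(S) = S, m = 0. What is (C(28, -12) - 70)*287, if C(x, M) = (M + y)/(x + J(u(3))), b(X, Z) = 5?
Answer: -4699338/229 ≈ -20521.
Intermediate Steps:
J(V) = (2 + V)/(5 + V) (J(V) = (V + 2)/(V + 5) = (2 + V)/(5 + V))
C(x, M) = (-31 + M)/(5/8 + x) (C(x, M) = (M - 31)/(x + (2 + 3)/(5 + 3)) = (-31 + M)/(x + 5/8) = (-31 + M)/(5/8 + x))
(C(28, -12) - 70)*287 = (8*(-31 - 12)/(5 + 8*28) - 70)*287 = (8*(-43)/(5 + 224) - 70)*287 = (8*(-43)/229 - 70)*287 = (8*(1/229)*(-43) - 70)*287 = (-344/229 - 70)*287 = -16374/229*287 = -4699338/229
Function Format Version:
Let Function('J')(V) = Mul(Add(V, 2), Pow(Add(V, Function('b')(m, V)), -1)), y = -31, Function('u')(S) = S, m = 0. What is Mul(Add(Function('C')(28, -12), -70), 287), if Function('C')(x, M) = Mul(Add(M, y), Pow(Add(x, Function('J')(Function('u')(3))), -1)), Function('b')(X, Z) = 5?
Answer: Rational(-4699338, 229) ≈ -20521.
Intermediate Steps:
Function('J')(V) = Mul(Pow(Add(5, V), -1), Add(2, V)) (Function('J')(V) = Mul(Add(V, 2), Pow(Add(V, 5), -1)) = Mul(Add(2, V), Pow(Add(5, V), -1)) = Mul(Pow(Add(5, V), -1), Add(2, V)))
Function('C')(x, M) = Mul(Pow(Add(Rational(5, 8), x), -1), Add(-31, M)) (Function('C')(x, M) = Mul(Add(M, -31), Pow(Add(x, Mul(Pow(Add(5, 3), -1), Add(2, 3))), -1)) = Mul(Add(-31, M), Pow(Add(x, Mul(Pow(8, -1), 5)), -1)) = Mul(Add(-31, M), Pow(Add(x, Mul(Rational(1, 8), 5)), -1)) = Mul(Add(-31, M), Pow(Add(x, Rational(5, 8)), -1)) = Mul(Add(-31, M), Pow(Add(Rational(5, 8), x), -1)) = Mul(Pow(Add(Rational(5, 8), x), -1), Add(-31, M)))
Mul(Add(Function('C')(28, -12), -70), 287) = Mul(Add(Mul(8, Pow(Add(5, Mul(8, 28)), -1), Add(-31, -12)), -70), 287) = Mul(Add(Mul(8, Pow(Add(5, 224), -1), -43), -70), 287) = Mul(Add(Mul(8, Pow(229, -1), -43), -70), 287) = Mul(Add(Mul(8, Rational(1, 229), -43), -70), 287) = Mul(Add(Rational(-344, 229), -70), 287) = Mul(Rational(-16374, 229), 287) = Rational(-4699338, 229)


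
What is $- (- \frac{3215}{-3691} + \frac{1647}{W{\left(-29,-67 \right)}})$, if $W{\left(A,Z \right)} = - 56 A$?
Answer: $- \frac{11300237}{5994184} \approx -1.8852$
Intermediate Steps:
$- (- \frac{3215}{-3691} + \frac{1647}{W{\left(-29,-67 \right)}}) = - (- \frac{3215}{-3691} + \frac{1647}{\left(-56\right) \left(-29\right)}) = - (\left(-3215\right) \left(- \frac{1}{3691}\right) + \frac{1647}{1624}) = - (\frac{3215}{3691} + 1647 \cdot \frac{1}{1624}) = - (\frac{3215}{3691} + \frac{1647}{1624}) = \left(-1\right) \frac{11300237}{5994184} = - \frac{11300237}{5994184}$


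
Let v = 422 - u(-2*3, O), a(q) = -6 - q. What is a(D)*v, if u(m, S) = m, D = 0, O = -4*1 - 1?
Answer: -2568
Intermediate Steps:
O = -5 (O = -4 - 1 = -5)
v = 428 (v = 422 - (-2)*3 = 422 - 1*(-6) = 422 + 6 = 428)
a(D)*v = (-6 - 1*0)*428 = (-6 + 0)*428 = -6*428 = -2568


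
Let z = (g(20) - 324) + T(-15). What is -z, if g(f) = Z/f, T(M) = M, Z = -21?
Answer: 6801/20 ≈ 340.05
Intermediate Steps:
g(f) = -21/f
z = -6801/20 (z = (-21/20 - 324) - 15 = -6501/20 - 15 = -6801/20 ≈ -340.05)
-z = -1*(-6801/20) = 6801/20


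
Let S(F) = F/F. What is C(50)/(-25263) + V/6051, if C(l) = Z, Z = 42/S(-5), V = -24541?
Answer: -9844975/2426451 ≈ -4.0574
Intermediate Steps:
S(F) = 1
Z = 42 (Z = 42/1 = 42*1 = 42)
C(l) = 42
C(50)/(-25263) + V/6051 = 42/(-25263) - 24541/6051 = 42*(-1/25263) - 24541*1/6051 = -2/1203 - 24541/6051 = -9844975/2426451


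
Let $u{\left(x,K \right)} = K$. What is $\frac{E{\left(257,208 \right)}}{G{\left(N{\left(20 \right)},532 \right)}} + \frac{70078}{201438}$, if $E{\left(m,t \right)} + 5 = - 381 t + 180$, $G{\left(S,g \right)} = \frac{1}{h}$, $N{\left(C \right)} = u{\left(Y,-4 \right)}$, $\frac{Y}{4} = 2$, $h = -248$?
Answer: $\frac{1975110099815}{100719} \approx 1.961 \cdot 10^{7}$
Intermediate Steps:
$Y = 8$ ($Y = 4 \cdot 2 = 8$)
$N{\left(C \right)} = -4$
$G{\left(S,g \right)} = - \frac{1}{248}$ ($G{\left(S,g \right)} = \frac{1}{-248} = - \frac{1}{248}$)
$E{\left(m,t \right)} = 175 - 381 t$ ($E{\left(m,t \right)} = -5 - \left(-180 + 381 t\right) = 175 - 381 t$)
$\frac{E{\left(257,208 \right)}}{G{\left(N{\left(20 \right)},532 \right)}} + \frac{70078}{201438} = \frac{175 - 79248}{- \frac{1}{248}} + \frac{70078}{201438} = \left(175 - 79248\right) \left(-248\right) + 70078 \cdot \frac{1}{201438} = \left(-79073\right) \left(-248\right) + \frac{35039}{100719} = 19610104 + \frac{35039}{100719} = \frac{1975110099815}{100719}$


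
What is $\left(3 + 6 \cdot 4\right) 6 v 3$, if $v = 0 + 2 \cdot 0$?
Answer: $0$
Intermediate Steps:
$v = 0$ ($v = 0 + 0 = 0$)
$\left(3 + 6 \cdot 4\right) 6 v 3 = \left(3 + 6 \cdot 4\right) 6 \cdot 0 \cdot 3 = \left(3 + 24\right) 0 \cdot 3 = 27 \cdot 0 \cdot 3 = 0 \cdot 3 = 0$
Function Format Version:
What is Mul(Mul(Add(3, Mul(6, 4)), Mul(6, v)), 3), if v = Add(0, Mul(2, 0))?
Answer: 0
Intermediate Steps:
v = 0 (v = Add(0, 0) = 0)
Mul(Mul(Add(3, Mul(6, 4)), Mul(6, v)), 3) = Mul(Mul(Add(3, Mul(6, 4)), Mul(6, 0)), 3) = Mul(Mul(Add(3, 24), 0), 3) = Mul(Mul(27, 0), 3) = Mul(0, 3) = 0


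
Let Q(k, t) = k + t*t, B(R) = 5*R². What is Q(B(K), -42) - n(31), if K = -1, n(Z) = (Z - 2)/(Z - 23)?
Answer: 14123/8 ≈ 1765.4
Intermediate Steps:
n(Z) = (-2 + Z)/(-23 + Z)
Q(k, t) = k + t²
Q(B(K), -42) - n(31) = (5*(-1)² + (-42)²) - (-2 + 31)/(-23 + 31) = (5*1 + 1764) - 29/8 = (5 + 1764) - 29/8 = 1769 - 1*29/8 = 1769 - 29/8 = 14123/8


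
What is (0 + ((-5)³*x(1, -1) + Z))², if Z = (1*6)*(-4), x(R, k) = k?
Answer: 10201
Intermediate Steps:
Z = -24 (Z = 6*(-4) = -24)
(0 + ((-5)³*x(1, -1) + Z))² = (0 + ((-5)³*(-1) - 24))² = (0 + (-125*(-1) - 24))² = (0 + (125 - 24))² = (0 + 101)² = 101² = 10201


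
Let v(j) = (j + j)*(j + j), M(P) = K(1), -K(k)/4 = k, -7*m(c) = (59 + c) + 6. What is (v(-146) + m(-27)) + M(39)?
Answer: 596782/7 ≈ 85255.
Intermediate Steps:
m(c) = -65/7 - c/7 (m(c) = -((59 + c) + 6)/7 = -(65 + c)/7 = -65/7 - c/7)
K(k) = -4*k
M(P) = -4 (M(P) = -4*1 = -4)
v(j) = 4*j**2 (v(j) = (2*j)*(2*j) = 4*j**2)
(v(-146) + m(-27)) + M(39) = (4*(-146)**2 + (-65/7 - 1/7*(-27))) - 4 = (4*21316 + (-65/7 + 27/7)) - 4 = (85264 - 38/7) - 4 = 596810/7 - 4 = 596782/7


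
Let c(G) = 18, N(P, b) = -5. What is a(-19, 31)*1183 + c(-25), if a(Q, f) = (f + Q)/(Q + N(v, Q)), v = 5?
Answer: -1147/2 ≈ -573.50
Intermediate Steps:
a(Q, f) = (Q + f)/(-5 + Q) (a(Q, f) = (f + Q)/(Q - 5) = (Q + f)/(-5 + Q))
a(-19, 31)*1183 + c(-25) = ((-19 + 31)/(-5 - 19))*1183 + 18 = (12/(-24))*1183 + 18 = -1/24*12*1183 + 18 = -1/2*1183 + 18 = -1183/2 + 18 = -1147/2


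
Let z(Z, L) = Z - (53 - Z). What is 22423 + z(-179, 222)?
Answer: 22012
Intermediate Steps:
z(Z, L) = -53 + 2*Z (z(Z, L) = Z + (-53 + Z) = -53 + 2*Z)
22423 + z(-179, 222) = 22423 + (-53 + 2*(-179)) = 22423 + (-53 - 358) = 22423 - 411 = 22012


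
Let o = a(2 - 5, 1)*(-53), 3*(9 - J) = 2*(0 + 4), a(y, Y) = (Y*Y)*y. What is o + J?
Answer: 496/3 ≈ 165.33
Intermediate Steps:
a(y, Y) = y*Y² (a(y, Y) = Y²*y = y*Y²)
J = 19/3 (J = 9 - 2*(0 + 4)/3 = 9 - 2*4/3 = 9 - ⅓*8 = 9 - 8/3 = 19/3 ≈ 6.3333)
o = 159 (o = ((2 - 5)*1²)*(-53) = -3*1*(-53) = -3*(-53) = 159)
o + J = 159 + 19/3 = 496/3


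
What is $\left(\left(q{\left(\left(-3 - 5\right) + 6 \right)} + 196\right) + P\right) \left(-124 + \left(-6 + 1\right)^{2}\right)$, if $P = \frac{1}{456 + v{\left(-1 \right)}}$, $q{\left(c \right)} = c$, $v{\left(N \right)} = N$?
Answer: $- \frac{8738829}{455} \approx -19206.0$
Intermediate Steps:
$P = \frac{1}{455}$ ($P = \frac{1}{456 - 1} = \frac{1}{455} \approx 0.0021978$)
$\left(\left(q{\left(\left(-3 - 5\right) + 6 \right)} + 196\right) + P\right) \left(-124 + \left(-6 + 1\right)^{2}\right) = \left(\left(\left(\left(-3 - 5\right) + 6\right) + 196\right) + \frac{1}{455}\right) \left(-124 + \left(-6 + 1\right)^{2}\right) = \left(\left(\left(-8 + 6\right) + 196\right) + \frac{1}{455}\right) \left(-124 + \left(-5\right)^{2}\right) = \left(\left(-2 + 196\right) + \frac{1}{455}\right) \left(-124 + 25\right) = \left(194 + \frac{1}{455}\right) \left(-99\right) = \frac{88271}{455} \left(-99\right) = - \frac{8738829}{455}$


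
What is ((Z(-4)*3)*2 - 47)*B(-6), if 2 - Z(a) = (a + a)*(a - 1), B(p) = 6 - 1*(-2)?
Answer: -2200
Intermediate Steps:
B(p) = 8 (B(p) = 6 + 2 = 8)
Z(a) = 2 - 2*a*(-1 + a) (Z(a) = 2 - (a + a)*(a - 1) = 2 - 2*a*(-1 + a))
((Z(-4)*3)*2 - 47)*B(-6) = (((2 - 2*(-4)² + 2*(-4))*3)*2 - 47)*8 = (((2 - 2*16 - 8)*3)*2 - 47)*8 = (((2 - 32 - 8)*3)*2 - 47)*8 = (-38*3*2 - 47)*8 = (-114*2 - 47)*8 = (-228 - 47)*8 = -275*8 = -2200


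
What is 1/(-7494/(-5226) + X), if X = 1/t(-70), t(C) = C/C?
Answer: 871/2120 ≈ 0.41085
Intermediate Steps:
t(C) = 1
X = 1 (X = 1/1 = 1)
1/(-7494/(-5226) + X) = 1/(-7494/(-5226) + 1) = 1/(-7494*(-1/5226) + 1) = 1/(1249/871 + 1) = 1/(2120/871) = 871/2120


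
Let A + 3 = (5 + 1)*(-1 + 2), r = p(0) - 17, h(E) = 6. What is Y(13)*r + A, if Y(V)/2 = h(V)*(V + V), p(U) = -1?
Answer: -5613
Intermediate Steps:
r = -18 (r = -1 - 17 = -18)
A = 3 (A = -3 + (5 + 1)*(-1 + 2) = -3 + 6*1 = -3 + 6 = 3)
Y(V) = 24*V (Y(V) = 2*(6*(V + V)) = 2*(6*(2*V)) = 2*(12*V) = 24*V)
Y(13)*r + A = (24*13)*(-18) + 3 = 312*(-18) + 3 = -5616 + 3 = -5613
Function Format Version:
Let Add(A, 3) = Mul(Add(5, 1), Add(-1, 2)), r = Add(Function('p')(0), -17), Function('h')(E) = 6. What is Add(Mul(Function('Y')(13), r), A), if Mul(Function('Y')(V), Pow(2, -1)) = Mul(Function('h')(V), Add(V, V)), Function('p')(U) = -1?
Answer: -5613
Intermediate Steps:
r = -18 (r = Add(-1, -17) = -18)
A = 3 (A = Add(-3, Mul(Add(5, 1), Add(-1, 2))) = Add(-3, Mul(6, 1)) = Add(-3, 6) = 3)
Function('Y')(V) = Mul(24, V) (Function('Y')(V) = Mul(2, Mul(6, Add(V, V))) = Mul(2, Mul(6, Mul(2, V))) = Mul(2, Mul(12, V)) = Mul(24, V))
Add(Mul(Function('Y')(13), r), A) = Add(Mul(Mul(24, 13), -18), 3) = Add(Mul(312, -18), 3) = Add(-5616, 3) = -5613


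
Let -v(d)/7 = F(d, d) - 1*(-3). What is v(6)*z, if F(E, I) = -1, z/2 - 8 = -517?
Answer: 14252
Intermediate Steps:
z = -1018 (z = 16 + 2*(-517) = 16 - 1034 = -1018)
v(d) = -14 (v(d) = -7*(-1 - 1*(-3)) = -7*(-1 + 3) = -7*2 = -14)
v(6)*z = -14*(-1018) = 14252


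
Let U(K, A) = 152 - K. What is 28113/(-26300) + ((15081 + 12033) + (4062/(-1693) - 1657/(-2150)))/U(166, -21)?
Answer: -6492296263793/3350573975 ≈ -1937.7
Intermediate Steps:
28113/(-26300) + ((15081 + 12033) + (4062/(-1693) - 1657/(-2150)))/U(166, -21) = 28113/(-26300) + ((15081 + 12033) + (4062/(-1693) - 1657/(-2150)))/(152 - 1*166) = 28113*(-1/26300) + (27114 + (4062*(-1/1693) - 1657*(-1/2150)))/(152 - 166) = -28113/26300 + (27114 + (-4062/1693 + 1657/2150))/(-14) = -28113/26300 + (27114 - 5927999/3639950)*(-1/14) = -28113/26300 + (98687676301/3639950)*(-1/14) = -28113/26300 - 98687676301/50959300 = -6492296263793/3350573975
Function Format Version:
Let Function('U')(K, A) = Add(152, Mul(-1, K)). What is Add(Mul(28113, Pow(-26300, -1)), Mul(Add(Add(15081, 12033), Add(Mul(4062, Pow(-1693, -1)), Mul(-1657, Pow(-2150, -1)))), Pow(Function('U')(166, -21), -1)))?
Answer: Rational(-6492296263793, 3350573975) ≈ -1937.7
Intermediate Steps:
Add(Mul(28113, Pow(-26300, -1)), Mul(Add(Add(15081, 12033), Add(Mul(4062, Pow(-1693, -1)), Mul(-1657, Pow(-2150, -1)))), Pow(Function('U')(166, -21), -1))) = Add(Mul(28113, Pow(-26300, -1)), Mul(Add(Add(15081, 12033), Add(Mul(4062, Pow(-1693, -1)), Mul(-1657, Pow(-2150, -1)))), Pow(Add(152, Mul(-1, 166)), -1))) = Add(Mul(28113, Rational(-1, 26300)), Mul(Add(27114, Add(Mul(4062, Rational(-1, 1693)), Mul(-1657, Rational(-1, 2150)))), Pow(Add(152, -166), -1))) = Add(Rational(-28113, 26300), Mul(Add(27114, Add(Rational(-4062, 1693), Rational(1657, 2150))), Pow(-14, -1))) = Add(Rational(-28113, 26300), Mul(Add(27114, Rational(-5927999, 3639950)), Rational(-1, 14))) = Add(Rational(-28113, 26300), Mul(Rational(98687676301, 3639950), Rational(-1, 14))) = Add(Rational(-28113, 26300), Rational(-98687676301, 50959300)) = Rational(-6492296263793, 3350573975)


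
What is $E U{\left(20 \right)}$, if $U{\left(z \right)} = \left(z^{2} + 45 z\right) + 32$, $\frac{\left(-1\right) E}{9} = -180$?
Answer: $2157840$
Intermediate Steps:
$E = 1620$ ($E = \left(-9\right) \left(-180\right) = 1620$)
$U{\left(z \right)} = 32 + z^{2} + 45 z$
$E U{\left(20 \right)} = 1620 \left(32 + 20^{2} + 45 \cdot 20\right) = 1620 \left(32 + 400 + 900\right) = 1620 \cdot 1332 = 2157840$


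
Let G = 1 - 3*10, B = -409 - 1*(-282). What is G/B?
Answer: 29/127 ≈ 0.22835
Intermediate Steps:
B = -127 (B = -409 + 282 = -127)
G = -29 (G = 1 - 30 = -29)
G/B = -29/(-127) = -29*(-1/127) = 29/127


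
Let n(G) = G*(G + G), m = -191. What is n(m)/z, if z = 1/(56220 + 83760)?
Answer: 10213220760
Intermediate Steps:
n(G) = 2*G**2 (n(G) = G*(2*G) = 2*G**2)
z = 1/139980 ≈ 7.1439e-6
n(m)/z = (2*(-191)**2)/(1/139980) = (2*36481)*139980 = 72962*139980 = 10213220760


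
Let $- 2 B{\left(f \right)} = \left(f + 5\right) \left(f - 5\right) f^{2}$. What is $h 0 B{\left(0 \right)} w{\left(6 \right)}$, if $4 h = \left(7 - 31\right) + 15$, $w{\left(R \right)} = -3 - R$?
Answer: $0$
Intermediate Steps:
$h = - \frac{9}{4}$ ($h = \frac{\left(7 - 31\right) + 15}{4} = \frac{-24 + 15}{4} = \frac{1}{4} \left(-9\right) = - \frac{9}{4} \approx -2.25$)
$B{\left(f \right)} = - \frac{f^{2} \left(-5 + f\right) \left(5 + f\right)}{2}$ ($B{\left(f \right)} = - \frac{\left(f + 5\right) \left(f - 5\right) f^{2}}{2} = - \frac{\left(5 + f\right) \left(-5 + f\right) f^{2}}{2} = - \frac{\left(-5 + f\right) \left(5 + f\right) f^{2}}{2} = - \frac{f^{2} \left(-5 + f\right) \left(5 + f\right)}{2}$)
$h 0 B{\left(0 \right)} w{\left(6 \right)} = - \frac{9 \cdot 0 \frac{0^{2} \left(25 - 0^{2}\right)}{2}}{4} \left(-3 - 6\right) = - \frac{9 \cdot 0 \cdot \frac{1}{2} \cdot 0 \left(25 - 0\right)}{4} \left(-3 - 6\right) = - \frac{9 \cdot 0 \cdot \frac{1}{2} \cdot 0 \left(25 + 0\right)}{4} \left(-9\right) = - \frac{9 \cdot 0 \cdot \frac{1}{2} \cdot 0 \cdot 25}{4} \left(-9\right) = - \frac{9 \cdot 0 \cdot 0}{4} \left(-9\right) = \left(- \frac{9}{4}\right) 0 \left(-9\right) = 0 \left(-9\right) = 0$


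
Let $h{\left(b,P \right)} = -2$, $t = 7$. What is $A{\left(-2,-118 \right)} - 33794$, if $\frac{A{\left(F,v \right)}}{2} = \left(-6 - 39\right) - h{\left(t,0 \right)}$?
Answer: $-33880$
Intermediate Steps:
$A{\left(F,v \right)} = -86$ ($A{\left(F,v \right)} = 2 \left(\left(-6 - 39\right) - -2\right) = 2 \left(-45 + 2\right) = 2 \left(-43\right) = -86$)
$A{\left(-2,-118 \right)} - 33794 = -86 - 33794 = -33880$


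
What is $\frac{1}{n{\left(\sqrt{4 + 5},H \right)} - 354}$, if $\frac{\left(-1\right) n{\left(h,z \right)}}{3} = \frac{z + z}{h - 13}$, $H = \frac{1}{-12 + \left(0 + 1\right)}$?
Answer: $- \frac{55}{19473} \approx -0.0028244$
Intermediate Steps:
$H = - \frac{1}{11}$ ($H = \frac{1}{-12 + 1} = \frac{1}{-11} = - \frac{1}{11} \approx -0.090909$)
$n{\left(h,z \right)} = - \frac{6 z}{-13 + h}$ ($n{\left(h,z \right)} = - 3 \frac{z + z}{h - 13} = - 3 \frac{2 z}{-13 + h} = - \frac{6 z}{-13 + h}$)
$\frac{1}{n{\left(\sqrt{4 + 5},H \right)} - 354} = \frac{1}{\left(-6\right) \left(- \frac{1}{11}\right) \frac{1}{-13 + \sqrt{4 + 5}} - 354} = \frac{1}{\left(-6\right) \left(- \frac{1}{11}\right) \frac{1}{-13 + \sqrt{9}} - 354} = \frac{1}{\left(-6\right) \left(- \frac{1}{11}\right) \frac{1}{-13 + 3} - 354} = \frac{1}{\left(-6\right) \left(- \frac{1}{11}\right) \frac{1}{-10} - 354} = \frac{1}{\left(-6\right) \left(- \frac{1}{11}\right) \left(- \frac{1}{10}\right) - 354} = \frac{1}{- \frac{3}{55} - 354} = \frac{1}{- \frac{19473}{55}} = - \frac{55}{19473}$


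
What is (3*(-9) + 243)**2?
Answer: 46656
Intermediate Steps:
(3*(-9) + 243)**2 = (-27 + 243)**2 = 216**2 = 46656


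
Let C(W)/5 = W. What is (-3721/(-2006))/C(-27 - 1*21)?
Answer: -3721/481440 ≈ -0.0077289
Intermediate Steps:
C(W) = 5*W
(-3721/(-2006))/C(-27 - 1*21) = (-3721/(-2006))/((5*(-27 - 1*21))) = (-3721*(-1/2006))/((5*(-27 - 21))) = 3721/(2006*((5*(-48)))) = (3721/2006)/(-240) = (3721/2006)*(-1/240) = -3721/481440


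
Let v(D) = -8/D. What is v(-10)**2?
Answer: 16/25 ≈ 0.64000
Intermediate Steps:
v(-10)**2 = (-8/(-10))**2 = (-8*(-1/10))**2 = (4/5)**2 = 16/25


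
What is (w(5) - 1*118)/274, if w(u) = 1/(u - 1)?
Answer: -471/1096 ≈ -0.42974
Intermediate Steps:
w(u) = 1/(-1 + u)
(w(5) - 1*118)/274 = (1/(-1 + 5) - 1*118)/274 = (1/4 - 118)*(1/274) = (¼ - 118)*(1/274) = -471/4*1/274 = -471/1096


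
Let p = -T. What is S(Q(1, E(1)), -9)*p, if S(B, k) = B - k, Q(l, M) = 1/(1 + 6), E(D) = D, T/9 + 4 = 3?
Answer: 576/7 ≈ 82.286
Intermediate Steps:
T = -9 (T = -36 + 9*3 = -36 + 27 = -9)
Q(l, M) = 1/7
p = 9 (p = -1*(-9) = 9)
S(Q(1, E(1)), -9)*p = (1/7 - 1*(-9))*9 = (1/7 + 9)*9 = (64/7)*9 = 576/7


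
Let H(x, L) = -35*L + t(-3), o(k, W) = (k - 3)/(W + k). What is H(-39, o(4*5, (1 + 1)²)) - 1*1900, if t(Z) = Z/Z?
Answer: -46171/24 ≈ -1923.8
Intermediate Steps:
t(Z) = 1
o(k, W) = (-3 + k)/(W + k)
H(x, L) = 1 - 35*L (H(x, L) = -35*L + 1 = 1 - 35*L)
H(-39, o(4*5, (1 + 1)²)) - 1*1900 = (1 - 35*(-3 + 4*5)/((1 + 1)² + 4*5)) - 1*1900 = (1 - 35*(-3 + 20)/(2² + 20)) - 1900 = (1 - 35*17/(4 + 20)) - 1900 = (1 - 35*17/24) - 1900 = (1 - 595/24) - 1900 = -571/24 - 1900 = -46171/24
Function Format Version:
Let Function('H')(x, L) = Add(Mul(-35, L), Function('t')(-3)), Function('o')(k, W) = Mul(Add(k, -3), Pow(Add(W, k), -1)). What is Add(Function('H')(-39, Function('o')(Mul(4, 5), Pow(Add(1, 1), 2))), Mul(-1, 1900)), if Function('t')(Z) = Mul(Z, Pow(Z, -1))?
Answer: Rational(-46171, 24) ≈ -1923.8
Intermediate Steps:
Function('t')(Z) = 1
Function('o')(k, W) = Mul(Pow(Add(W, k), -1), Add(-3, k)) (Function('o')(k, W) = Mul(Add(-3, k), Pow(Add(W, k), -1)) = Mul(Pow(Add(W, k), -1), Add(-3, k)))
Function('H')(x, L) = Add(1, Mul(-35, L)) (Function('H')(x, L) = Add(Mul(-35, L), 1) = Add(1, Mul(-35, L)))
Add(Function('H')(-39, Function('o')(Mul(4, 5), Pow(Add(1, 1), 2))), Mul(-1, 1900)) = Add(Add(1, Mul(-35, Mul(Pow(Add(Pow(Add(1, 1), 2), Mul(4, 5)), -1), Add(-3, Mul(4, 5))))), Mul(-1, 1900)) = Add(Add(1, Mul(-35, Mul(Pow(Add(Pow(2, 2), 20), -1), Add(-3, 20)))), -1900) = Add(Add(1, Mul(-35, Mul(Pow(Add(4, 20), -1), 17))), -1900) = Add(Add(1, Mul(-35, Mul(Pow(24, -1), 17))), -1900) = Add(Add(1, Mul(-35, Mul(Rational(1, 24), 17))), -1900) = Add(Add(1, Mul(-35, Rational(17, 24))), -1900) = Add(Add(1, Rational(-595, 24)), -1900) = Add(Rational(-571, 24), -1900) = Rational(-46171, 24)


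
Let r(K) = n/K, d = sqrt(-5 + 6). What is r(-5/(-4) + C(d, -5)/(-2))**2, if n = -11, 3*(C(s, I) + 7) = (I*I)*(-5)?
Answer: 17424/94249 ≈ 0.18487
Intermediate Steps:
d = 1 (d = sqrt(1) = 1)
C(s, I) = -7 - 5*I**2/3 (C(s, I) = -7 + ((I*I)*(-5))/3 = -7 + (I**2*(-5))/3 = -7 + (-5*I**2)/3 = -7 - 5*I**2/3)
r(K) = -11/K
r(-5/(-4) + C(d, -5)/(-2))**2 = (-11/(-5/(-4) + (-7 - 5/3*(-5)**2)/(-2)))**2 = (-11/(-5*(-1/4) + (-7 - 5/3*25)*(-1/2)))**2 = (-11/(5/4 + (-7 - 125/3)*(-1/2)))**2 = (-11/(5/4 - 146/3*(-1/2)))**2 = (-11/(5/4 + 73/3))**2 = (-11/307/12)**2 = (-11*12/307)**2 = (-132/307)**2 = 17424/94249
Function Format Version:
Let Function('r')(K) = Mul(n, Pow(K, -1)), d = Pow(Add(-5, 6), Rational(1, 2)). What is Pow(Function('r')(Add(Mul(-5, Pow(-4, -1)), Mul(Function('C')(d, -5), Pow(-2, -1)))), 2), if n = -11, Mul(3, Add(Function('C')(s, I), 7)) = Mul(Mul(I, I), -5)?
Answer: Rational(17424, 94249) ≈ 0.18487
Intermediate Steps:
d = 1 (d = Pow(1, Rational(1, 2)) = 1)
Function('C')(s, I) = Add(-7, Mul(Rational(-5, 3), Pow(I, 2))) (Function('C')(s, I) = Add(-7, Mul(Rational(1, 3), Mul(Mul(I, I), -5))) = Add(-7, Mul(Rational(1, 3), Mul(Pow(I, 2), -5))) = Add(-7, Mul(Rational(1, 3), Mul(-5, Pow(I, 2)))) = Add(-7, Mul(Rational(-5, 3), Pow(I, 2))))
Function('r')(K) = Mul(-11, Pow(K, -1))
Pow(Function('r')(Add(Mul(-5, Pow(-4, -1)), Mul(Function('C')(d, -5), Pow(-2, -1)))), 2) = Pow(Mul(-11, Pow(Add(Mul(-5, Pow(-4, -1)), Mul(Add(-7, Mul(Rational(-5, 3), Pow(-5, 2))), Pow(-2, -1))), -1)), 2) = Pow(Mul(-11, Pow(Add(Mul(-5, Rational(-1, 4)), Mul(Add(-7, Mul(Rational(-5, 3), 25)), Rational(-1, 2))), -1)), 2) = Pow(Mul(-11, Pow(Add(Rational(5, 4), Mul(Add(-7, Rational(-125, 3)), Rational(-1, 2))), -1)), 2) = Pow(Mul(-11, Pow(Add(Rational(5, 4), Mul(Rational(-146, 3), Rational(-1, 2))), -1)), 2) = Pow(Mul(-11, Pow(Add(Rational(5, 4), Rational(73, 3)), -1)), 2) = Pow(Mul(-11, Pow(Rational(307, 12), -1)), 2) = Pow(Mul(-11, Rational(12, 307)), 2) = Pow(Rational(-132, 307), 2) = Rational(17424, 94249)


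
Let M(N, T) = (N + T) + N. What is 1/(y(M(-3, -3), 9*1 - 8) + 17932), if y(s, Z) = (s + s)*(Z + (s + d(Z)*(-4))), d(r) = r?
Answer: 1/18148 ≈ 5.5103e-5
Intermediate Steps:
M(N, T) = T + 2*N
y(s, Z) = 2*s*(s - 3*Z) (y(s, Z) = (s + s)*(Z + (s + Z*(-4))) = (2*s)*(Z + (s - 4*Z)) = (2*s)*(s - 3*Z) = 2*s*(s - 3*Z))
1/(y(M(-3, -3), 9*1 - 8) + 17932) = 1/(2*(-3 + 2*(-3))*((-3 + 2*(-3)) - 3*(9*1 - 8)) + 17932) = 1/(2*(-3 - 6)*((-3 - 6) - 3*(9 - 8)) + 17932) = 1/(2*(-9)*(-9 - 3*1) + 17932) = 1/(2*(-9)*(-9 - 3) + 17932) = 1/(2*(-9)*(-12) + 17932) = 1/(216 + 17932) = 1/18148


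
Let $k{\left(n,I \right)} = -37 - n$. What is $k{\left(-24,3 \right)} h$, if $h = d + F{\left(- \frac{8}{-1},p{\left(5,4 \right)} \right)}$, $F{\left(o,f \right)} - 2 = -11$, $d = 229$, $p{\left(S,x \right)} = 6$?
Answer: $-2860$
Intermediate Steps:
$F{\left(o,f \right)} = -9$ ($F{\left(o,f \right)} = 2 - 11 = -9$)
$h = 220$ ($h = 229 - 9 = 220$)
$k{\left(-24,3 \right)} h = \left(-37 - -24\right) 220 = \left(-37 + 24\right) 220 = \left(-13\right) 220 = -2860$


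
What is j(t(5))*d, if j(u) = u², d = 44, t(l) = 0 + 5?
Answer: 1100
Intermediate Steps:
t(l) = 5
j(t(5))*d = 5²*44 = 25*44 = 1100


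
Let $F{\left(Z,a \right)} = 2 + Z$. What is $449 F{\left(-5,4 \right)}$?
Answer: $-1347$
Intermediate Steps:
$449 F{\left(-5,4 \right)} = 449 \left(2 - 5\right) = 449 \left(-3\right) = -1347$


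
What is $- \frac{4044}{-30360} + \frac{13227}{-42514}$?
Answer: $- \frac{4784273}{26890105} \approx -0.17792$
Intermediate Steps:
$- \frac{4044}{-30360} + \frac{13227}{-42514} = \left(-4044\right) \left(- \frac{1}{30360}\right) + 13227 \left(- \frac{1}{42514}\right) = \frac{337}{2530} - \frac{13227}{42514} = - \frac{4784273}{26890105}$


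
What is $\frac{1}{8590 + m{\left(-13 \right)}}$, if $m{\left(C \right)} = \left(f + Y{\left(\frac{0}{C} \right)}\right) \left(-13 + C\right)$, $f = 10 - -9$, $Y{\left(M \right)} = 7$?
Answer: $\frac{1}{7914} \approx 0.00012636$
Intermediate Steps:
$f = 19$ ($f = 10 + 9 = 19$)
$m{\left(C \right)} = -338 + 26 C$ ($m{\left(C \right)} = \left(19 + 7\right) \left(-13 + C\right) = 26 \left(-13 + C\right) = -338 + 26 C$)
$\frac{1}{8590 + m{\left(-13 \right)}} = \frac{1}{8590 + \left(-338 + 26 \left(-13\right)\right)} = \frac{1}{8590 - 676} = \frac{1}{7914}$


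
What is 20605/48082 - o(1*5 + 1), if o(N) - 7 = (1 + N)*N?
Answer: -2335413/48082 ≈ -48.571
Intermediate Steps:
o(N) = 7 + N*(1 + N) (o(N) = 7 + (1 + N)*N = 7 + N*(1 + N))
20605/48082 - o(1*5 + 1) = 20605/48082 - (7 + (1*5 + 1) + (1*5 + 1)**2) = 20605*(1/48082) - (7 + (5 + 1) + (5 + 1)**2) = 20605/48082 - (7 + 6 + 6**2) = 20605/48082 - (7 + 6 + 36) = 20605/48082 - 1*49 = 20605/48082 - 49 = -2335413/48082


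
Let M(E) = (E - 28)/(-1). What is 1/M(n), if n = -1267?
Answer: 1/1295 ≈ 0.00077220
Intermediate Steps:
M(E) = 28 - E (M(E) = -(-28 + E) = 28 - E)
1/M(n) = 1/(28 - 1*(-1267)) = 1/(28 + 1267) = 1/1295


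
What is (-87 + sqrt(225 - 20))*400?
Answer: -34800 + 400*sqrt(205) ≈ -29073.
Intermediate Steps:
(-87 + sqrt(225 - 20))*400 = (-87 + sqrt(205))*400 = -34800 + 400*sqrt(205)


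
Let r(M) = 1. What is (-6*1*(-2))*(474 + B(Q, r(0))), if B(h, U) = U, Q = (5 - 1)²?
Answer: 5700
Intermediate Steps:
Q = 16 (Q = 4² = 16)
(-6*1*(-2))*(474 + B(Q, r(0))) = (-6*1*(-2))*(474 + 1) = -6*(-2)*475 = 12*475 = 5700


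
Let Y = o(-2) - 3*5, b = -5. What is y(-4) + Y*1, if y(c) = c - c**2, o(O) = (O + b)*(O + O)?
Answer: -7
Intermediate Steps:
o(O) = 2*O*(-5 + O) (o(O) = (O - 5)*(O + O) = (-5 + O)*(2*O) = 2*O*(-5 + O))
Y = 13 (Y = 2*(-2)*(-5 - 2) - 3*5 = 2*(-2)*(-7) - 15 = 28 - 15 = 13)
y(-4) + Y*1 = -4*(1 - 1*(-4)) + 13*1 = -4*(1 + 4) + 13 = -4*5 + 13 = -20 + 13 = -7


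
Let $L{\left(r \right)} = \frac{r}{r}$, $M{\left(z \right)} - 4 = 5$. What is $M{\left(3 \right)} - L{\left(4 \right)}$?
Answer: $8$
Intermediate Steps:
$M{\left(z \right)} = 9$ ($M{\left(z \right)} = 4 + 5 = 9$)
$L{\left(r \right)} = 1$
$M{\left(3 \right)} - L{\left(4 \right)} = 9 - 1 = 8$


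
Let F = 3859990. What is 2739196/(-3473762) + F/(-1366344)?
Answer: -4287842650451/1186588466532 ≈ -3.6136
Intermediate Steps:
2739196/(-3473762) + F/(-1366344) = 2739196/(-3473762) + 3859990/(-1366344) = 2739196*(-1/3473762) + 3859990*(-1/1366344) = -1369598/1736881 - 1929995/683172 = -4287842650451/1186588466532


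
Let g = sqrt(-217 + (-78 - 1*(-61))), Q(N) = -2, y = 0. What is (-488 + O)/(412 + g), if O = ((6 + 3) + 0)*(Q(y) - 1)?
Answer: -106090/84989 + 1545*I*sqrt(26)/169978 ≈ -1.2483 + 0.046347*I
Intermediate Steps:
O = -27 (O = ((6 + 3) + 0)*(-2 - 1) = (9 + 0)*(-3) = 9*(-3) = -27)
g = 3*I*sqrt(26) (g = sqrt(-217 + (-78 + 61)) = sqrt(-217 - 17) = sqrt(-234) = 3*I*sqrt(26) ≈ 15.297*I)
(-488 + O)/(412 + g) = (-488 - 27)/(412 + 3*I*sqrt(26)) = -515/(412 + 3*I*sqrt(26))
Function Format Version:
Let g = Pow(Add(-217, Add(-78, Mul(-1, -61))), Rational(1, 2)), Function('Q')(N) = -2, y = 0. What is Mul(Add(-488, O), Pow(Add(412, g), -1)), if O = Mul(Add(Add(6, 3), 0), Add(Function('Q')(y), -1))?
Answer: Add(Rational(-106090, 84989), Mul(Rational(1545, 169978), I, Pow(26, Rational(1, 2)))) ≈ Add(-1.2483, Mul(0.046347, I))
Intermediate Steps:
O = -27 (O = Mul(Add(Add(6, 3), 0), Add(-2, -1)) = Mul(Add(9, 0), -3) = Mul(9, -3) = -27)
g = Mul(3, I, Pow(26, Rational(1, 2))) (g = Pow(Add(-217, Add(-78, 61)), Rational(1, 2)) = Pow(Add(-217, -17), Rational(1, 2)) = Pow(-234, Rational(1, 2)) = Mul(3, I, Pow(26, Rational(1, 2))) ≈ Mul(15.297, I))
Mul(Add(-488, O), Pow(Add(412, g), -1)) = Mul(Add(-488, -27), Pow(Add(412, Mul(3, I, Pow(26, Rational(1, 2)))), -1)) = Mul(-515, Pow(Add(412, Mul(3, I, Pow(26, Rational(1, 2)))), -1))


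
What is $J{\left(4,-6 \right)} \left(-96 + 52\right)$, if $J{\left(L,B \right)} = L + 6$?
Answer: $-440$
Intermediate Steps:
$J{\left(L,B \right)} = 6 + L$
$J{\left(4,-6 \right)} \left(-96 + 52\right) = \left(6 + 4\right) \left(-96 + 52\right) = 10 \left(-44\right) = -440$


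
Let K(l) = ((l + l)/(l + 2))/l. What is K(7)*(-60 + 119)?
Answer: 118/9 ≈ 13.111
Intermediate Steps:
K(l) = 2/(2 + l) (K(l) = ((2*l)/(2 + l))/l = (2*l/(2 + l))/l = 2/(2 + l))
K(7)*(-60 + 119) = (2/(2 + 7))*(-60 + 119) = (2/9)*59 = 118/9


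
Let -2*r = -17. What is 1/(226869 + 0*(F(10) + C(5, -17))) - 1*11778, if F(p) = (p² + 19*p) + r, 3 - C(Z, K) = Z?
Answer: -2672063081/226869 ≈ -11778.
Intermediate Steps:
r = 17/2 (r = -½*(-17) = 17/2 ≈ 8.5000)
C(Z, K) = 3 - Z
F(p) = 17/2 + p² + 19*p (F(p) = (p² + 19*p) + 17/2 = 17/2 + p² + 19*p)
1/(226869 + 0*(F(10) + C(5, -17))) - 1*11778 = 1/(226869 + 0*((17/2 + 10² + 19*10) + (3 - 1*5))) - 1*11778 = 1/(226869 + 0*((17/2 + 100 + 190) + (3 - 5))) - 11778 = 1/(226869 + 0*(597/2 - 2)) - 11778 = 1/(226869 + 0*(593/2)) - 11778 = 1/(226869 + 0) - 11778 = 1/226869 - 11778 = -2672063081/226869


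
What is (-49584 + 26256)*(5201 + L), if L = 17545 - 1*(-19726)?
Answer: -990786816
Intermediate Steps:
L = 37271 (L = 17545 + 19726 = 37271)
(-49584 + 26256)*(5201 + L) = (-49584 + 26256)*(5201 + 37271) = -23328*42472 = -990786816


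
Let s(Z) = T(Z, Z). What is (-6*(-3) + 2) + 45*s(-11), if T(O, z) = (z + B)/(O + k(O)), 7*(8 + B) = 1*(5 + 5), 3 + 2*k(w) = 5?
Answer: 1387/14 ≈ 99.071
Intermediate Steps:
k(w) = 1 (k(w) = -3/2 + (½)*5 = -3/2 + 5/2 = 1)
B = -46/7 (B = -8 + (1*(5 + 5))/7 = -8 + (1*10)/7 = -8 + (⅐)*10 = -8 + 10/7 = -46/7 ≈ -6.5714)
T(O, z) = (-46/7 + z)/(1 + O) (T(O, z) = (z - 46/7)/(O + 1) = (-46/7 + z)/(1 + O))
s(Z) = (-46/7 + Z)/(1 + Z)
(-6*(-3) + 2) + 45*s(-11) = (-6*(-3) + 2) + 45*((-46/7 - 11)/(1 - 11)) = (18 + 2) + 45*(-123/7/(-10)) = 20 + 45*(-⅒*(-123/7)) = 20 + 45*(123/70) = 20 + 1107/14 = 1387/14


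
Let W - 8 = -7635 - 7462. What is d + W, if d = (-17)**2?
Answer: -14800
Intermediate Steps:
d = 289
W = -15089 (W = 8 + (-7635 - 7462) = 8 - 15097 = -15089)
d + W = 289 - 15089 = -14800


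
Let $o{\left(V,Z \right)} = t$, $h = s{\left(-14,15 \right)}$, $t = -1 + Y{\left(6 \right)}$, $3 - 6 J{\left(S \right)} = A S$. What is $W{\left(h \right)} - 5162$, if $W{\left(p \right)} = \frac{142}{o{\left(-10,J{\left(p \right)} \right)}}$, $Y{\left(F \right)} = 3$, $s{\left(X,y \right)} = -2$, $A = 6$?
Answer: $-5091$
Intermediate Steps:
$J{\left(S \right)} = \frac{1}{2} - S$ ($J{\left(S \right)} = \frac{1}{2} - \frac{6 S}{6} = \frac{1}{2} - S$)
$t = 2$ ($t = -1 + 3 = 2$)
$h = -2$
$o{\left(V,Z \right)} = 2$
$W{\left(p \right)} = 71$ ($W{\left(p \right)} = \frac{142}{2} = 142 \cdot \frac{1}{2} = 71$)
$W{\left(h \right)} - 5162 = 71 - 5162 = -5091$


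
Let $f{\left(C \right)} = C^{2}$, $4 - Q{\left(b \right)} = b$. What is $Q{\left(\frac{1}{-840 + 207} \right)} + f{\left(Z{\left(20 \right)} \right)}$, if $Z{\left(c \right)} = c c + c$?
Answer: $\frac{111663733}{633} \approx 1.764 \cdot 10^{5}$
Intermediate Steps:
$Q{\left(b \right)} = 4 - b$
$Z{\left(c \right)} = c + c^{2}$ ($Z{\left(c \right)} = c^{2} + c = c + c^{2}$)
$Q{\left(\frac{1}{-840 + 207} \right)} + f{\left(Z{\left(20 \right)} \right)} = \left(4 - \frac{1}{-840 + 207}\right) + \left(20 \left(1 + 20\right)\right)^{2} = \left(4 - \frac{1}{-633}\right) + \left(20 \cdot 21\right)^{2} = \left(4 - - \frac{1}{633}\right) + 420^{2} = \left(4 + \frac{1}{633}\right) + 176400 = \frac{2533}{633} + 176400 = \frac{111663733}{633}$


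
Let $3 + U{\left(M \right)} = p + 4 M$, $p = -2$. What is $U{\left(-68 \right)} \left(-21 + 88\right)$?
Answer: $-18559$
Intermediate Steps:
$U{\left(M \right)} = -5 + 4 M$ ($U{\left(M \right)} = -3 + \left(-2 + 4 M\right) = -5 + 4 M$)
$U{\left(-68 \right)} \left(-21 + 88\right) = \left(-5 + 4 \left(-68\right)\right) \left(-21 + 88\right) = \left(-5 - 272\right) 67 = \left(-277\right) 67 = -18559$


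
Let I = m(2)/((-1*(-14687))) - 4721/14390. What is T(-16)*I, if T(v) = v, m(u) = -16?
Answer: 556540536/105672965 ≈ 5.2666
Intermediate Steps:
I = -69567567/211345930 (I = -16/((-1*(-14687))) - 4721/14390 = -16/14687 - 4721*1/14390 = -16*1/14687 - 4721/14390 = -16/14687 - 4721/14390 = -69567567/211345930 ≈ -0.32916)
T(-16)*I = -16*(-69567567/211345930) = 556540536/105672965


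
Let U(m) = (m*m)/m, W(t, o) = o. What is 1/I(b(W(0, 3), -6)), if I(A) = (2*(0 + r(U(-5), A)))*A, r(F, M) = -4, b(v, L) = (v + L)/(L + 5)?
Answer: -1/24 ≈ -0.041667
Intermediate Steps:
U(m) = m (U(m) = m²/m = m)
b(v, L) = (L + v)/(5 + L)
I(A) = -8*A (I(A) = (2*(0 - 4))*A = (2*(-4))*A = -8*A)
1/I(b(W(0, 3), -6)) = 1/(-8*(-6 + 3)/(5 - 6)) = 1/(-8*(-3)/(-1)) = 1/(-(-8)*(-3)) = 1/(-8*3) = 1/(-24) = -1/24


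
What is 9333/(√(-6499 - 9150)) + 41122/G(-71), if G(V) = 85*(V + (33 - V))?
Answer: 41122/2805 - 9333*I*√15649/15649 ≈ 14.66 - 74.607*I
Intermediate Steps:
G(V) = 2805 (G(V) = 85*33 = 2805)
9333/(√(-6499 - 9150)) + 41122/G(-71) = 9333/(√(-6499 - 9150)) + 41122/2805 = 9333/(√(-15649)) + 41122*(1/2805) = 9333/((I*√15649)) + 41122/2805 = 9333*(-I*√15649/15649) + 41122/2805 = -9333*I*√15649/15649 + 41122/2805 = 41122/2805 - 9333*I*√15649/15649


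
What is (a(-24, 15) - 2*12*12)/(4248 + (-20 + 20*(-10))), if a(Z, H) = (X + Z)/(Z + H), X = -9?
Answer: -853/12084 ≈ -0.070589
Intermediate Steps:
a(Z, H) = (-9 + Z)/(H + Z) (a(Z, H) = (-9 + Z)/(Z + H) = (-9 + Z)/(H + Z))
(a(-24, 15) - 2*12*12)/(4248 + (-20 + 20*(-10))) = ((-9 - 24)/(15 - 24) - 2*12*12)/(4248 + (-20 + 20*(-10))) = (-33/(-9) - 24*12)/(4248 + (-20 - 200)) = (-⅑*(-33) - 288)/(4248 - 220) = (11/3 - 288)/4028 = -853/3*1/4028 = -853/12084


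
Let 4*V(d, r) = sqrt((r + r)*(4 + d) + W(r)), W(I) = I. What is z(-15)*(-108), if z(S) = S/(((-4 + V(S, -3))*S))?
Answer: 6912/193 + 1296*sqrt(7)/193 ≈ 53.580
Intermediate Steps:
V(d, r) = sqrt(r + 2*r*(4 + d))/4 (V(d, r) = sqrt((r + r)*(4 + d) + r)/4 = sqrt((2*r)*(4 + d) + r)/4 = sqrt(2*r*(4 + d) + r)/4 = sqrt(r + 2*r*(4 + d))/4)
z(S) = 1/(-4 + sqrt(-27 - 6*S)/4) (z(S) = S/(((-4 + sqrt(-3*(9 + 2*S))/4)*S)) = S/(((-4 + sqrt(-27 - 6*S)/4)*S)) = S/((S*(-4 + sqrt(-27 - 6*S)/4))) = S*(1/(S*(-4 + sqrt(-27 - 6*S)/4))) = 1/(-4 + sqrt(-27 - 6*S)/4))
z(-15)*(-108) = (4/(-16 + sqrt(3)*sqrt(-9 - 2*(-15))))*(-108) = (4/(-16 + sqrt(3)*sqrt(-9 + 30)))*(-108) = (4/(-16 + sqrt(3)*sqrt(21)))*(-108) = (4/(-16 + 3*sqrt(7)))*(-108) = -432/(-16 + 3*sqrt(7))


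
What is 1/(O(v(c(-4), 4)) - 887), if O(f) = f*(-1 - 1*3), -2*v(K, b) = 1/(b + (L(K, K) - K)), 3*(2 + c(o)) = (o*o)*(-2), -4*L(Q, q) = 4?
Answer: -47/41683 ≈ -0.0011276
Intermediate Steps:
L(Q, q) = -1 (L(Q, q) = -¼*4 = -1)
c(o) = -2 - 2*o²/3 (c(o) = -2 + ((o*o)*(-2))/3 = -2 + (o²*(-2))/3 = -2 + (-2*o²)/3 = -2 - 2*o²/3)
v(K, b) = -1/(2*(-1 + b - K)) (v(K, b) = -1/(2*(b + (-1 - K))) = -1/(2*(-1 + b - K)))
O(f) = -4*f (O(f) = f*(-1 - 3) = f*(-4) = -4*f)
1/(O(v(c(-4), 4)) - 887) = 1/(-2/(1 + (-2 - ⅔*(-4)²) - 1*4) - 887) = 1/(-2/(1 + (-2 - ⅔*16) - 4) - 887) = 1/(-2/(1 + (-2 - 32/3) - 4) - 887) = 1/(-2/(1 - 38/3 - 4) - 887) = 1/(-2/(-47/3) - 887) = 1/(-2*(-3)/47 - 887) = 1/(-4*(-3/94) - 887) = 1/(6/47 - 887) = 1/(-41683/47) = -47/41683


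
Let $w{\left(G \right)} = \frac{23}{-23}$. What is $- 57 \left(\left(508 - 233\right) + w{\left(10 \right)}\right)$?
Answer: $-15618$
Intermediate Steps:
$w{\left(G \right)} = -1$ ($w{\left(G \right)} = 23 \left(- \frac{1}{23}\right) = -1$)
$- 57 \left(\left(508 - 233\right) + w{\left(10 \right)}\right) = - 57 \left(\left(508 - 233\right) - 1\right) = - 57 \left(275 - 1\right) = \left(-57\right) 274 = -15618$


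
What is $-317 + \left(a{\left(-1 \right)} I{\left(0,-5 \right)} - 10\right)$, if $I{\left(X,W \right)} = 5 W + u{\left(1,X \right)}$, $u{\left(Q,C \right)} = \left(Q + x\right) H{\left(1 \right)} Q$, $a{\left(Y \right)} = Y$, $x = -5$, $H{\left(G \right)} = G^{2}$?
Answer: $-298$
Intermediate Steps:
$u{\left(Q,C \right)} = Q \left(-5 + Q\right)$ ($u{\left(Q,C \right)} = \left(Q - 5\right) 1^{2} Q = \left(-5 + Q\right) 1 Q = \left(-5 + Q\right) Q = Q \left(-5 + Q\right)$)
$I{\left(X,W \right)} = -4 + 5 W$ ($I{\left(X,W \right)} = 5 W + 1 \left(-5 + 1\right) = 5 W + 1 \left(-4\right) = 5 W - 4 = -4 + 5 W$)
$-317 + \left(a{\left(-1 \right)} I{\left(0,-5 \right)} - 10\right) = -317 - \left(6 - 25\right) = -317 - -19 = -317 + \left(29 - 10\right) = -317 + 19 = -298$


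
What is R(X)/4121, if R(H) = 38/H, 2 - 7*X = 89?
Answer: -266/358527 ≈ -0.00074192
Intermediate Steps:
X = -87/7 (X = 2/7 - ⅐*89 = 2/7 - 89/7 = -87/7 ≈ -12.429)
R(X)/4121 = (38/(-87/7))/4121 = (38*(-7/87))*(1/4121) = -266/87*1/4121 = -266/358527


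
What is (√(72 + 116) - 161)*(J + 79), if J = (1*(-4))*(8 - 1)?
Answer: -8211 + 102*√47 ≈ -7511.7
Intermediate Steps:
J = -28 (J = -4*7 = -28)
(√(72 + 116) - 161)*(J + 79) = (√(72 + 116) - 161)*(-28 + 79) = (√188 - 161)*51 = (2*√47 - 161)*51 = (-161 + 2*√47)*51 = -8211 + 102*√47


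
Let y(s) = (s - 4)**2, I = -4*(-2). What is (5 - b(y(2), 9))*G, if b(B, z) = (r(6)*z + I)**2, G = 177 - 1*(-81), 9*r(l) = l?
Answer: -49278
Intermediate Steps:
r(l) = l/9
I = 8
y(s) = (-4 + s)**2
G = 258 (G = 177 + 81 = 258)
b(B, z) = (8 + 2*z/3)**2 (b(B, z) = (((1/9)*6)*z + 8)**2 = (2*z/3 + 8)**2 = (8 + 2*z/3)**2)
(5 - b(y(2), 9))*G = (5 - 4*(12 + 9)**2/9)*258 = (5 - 4*21**2/9)*258 = (5 - 4*441/9)*258 = (5 - 1*196)*258 = (5 - 196)*258 = -191*258 = -49278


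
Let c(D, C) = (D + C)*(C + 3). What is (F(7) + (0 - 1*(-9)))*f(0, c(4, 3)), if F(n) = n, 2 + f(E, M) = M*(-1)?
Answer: -704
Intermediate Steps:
c(D, C) = (3 + C)*(C + D) (c(D, C) = (C + D)*(3 + C) = (3 + C)*(C + D))
f(E, M) = -2 - M (f(E, M) = -2 + M*(-1) = -2 - M)
(F(7) + (0 - 1*(-9)))*f(0, c(4, 3)) = (7 + (0 - 1*(-9)))*(-2 - (3**2 + 3*3 + 3*4 + 3*4)) = (7 + (0 + 9))*(-2 - (9 + 9 + 12 + 12)) = (7 + 9)*(-2 - 1*42) = 16*(-2 - 42) = 16*(-44) = -704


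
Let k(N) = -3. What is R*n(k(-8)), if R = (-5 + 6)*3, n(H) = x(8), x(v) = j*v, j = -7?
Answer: -168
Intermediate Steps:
x(v) = -7*v
n(H) = -56 (n(H) = -7*8 = -56)
R = 3 (R = 1*3 = 3)
R*n(k(-8)) = 3*(-56) = -168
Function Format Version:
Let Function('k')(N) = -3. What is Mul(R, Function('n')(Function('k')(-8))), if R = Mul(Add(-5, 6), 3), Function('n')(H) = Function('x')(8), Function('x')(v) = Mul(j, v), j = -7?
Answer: -168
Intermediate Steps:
Function('x')(v) = Mul(-7, v)
Function('n')(H) = -56 (Function('n')(H) = Mul(-7, 8) = -56)
R = 3 (R = Mul(1, 3) = 3)
Mul(R, Function('n')(Function('k')(-8))) = Mul(3, -56) = -168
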